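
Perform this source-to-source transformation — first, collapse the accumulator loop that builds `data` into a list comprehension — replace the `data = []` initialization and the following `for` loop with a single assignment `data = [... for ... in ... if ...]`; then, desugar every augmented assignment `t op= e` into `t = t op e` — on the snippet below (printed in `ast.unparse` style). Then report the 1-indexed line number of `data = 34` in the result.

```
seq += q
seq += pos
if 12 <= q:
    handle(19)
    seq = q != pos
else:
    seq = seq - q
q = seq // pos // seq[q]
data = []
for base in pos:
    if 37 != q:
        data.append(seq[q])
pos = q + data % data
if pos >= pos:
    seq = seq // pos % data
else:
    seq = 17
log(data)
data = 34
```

Transformed code:
seq = seq + q
seq = seq + pos
if 12 <= q:
    handle(19)
    seq = q != pos
else:
    seq = seq - q
q = seq // pos // seq[q]
data = [seq[q] for base in pos if 37 != q]
pos = q + data % data
if pos >= pos:
    seq = seq // pos % data
else:
    seq = 17
log(data)
data = 34

16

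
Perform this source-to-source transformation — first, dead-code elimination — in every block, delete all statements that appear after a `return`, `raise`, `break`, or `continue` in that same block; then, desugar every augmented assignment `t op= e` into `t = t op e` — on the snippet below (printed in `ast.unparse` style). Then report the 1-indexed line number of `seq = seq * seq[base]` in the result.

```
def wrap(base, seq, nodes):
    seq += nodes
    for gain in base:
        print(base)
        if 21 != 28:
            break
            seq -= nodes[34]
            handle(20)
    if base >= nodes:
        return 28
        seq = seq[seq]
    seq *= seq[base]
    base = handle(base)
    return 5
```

9

Transformed code:
def wrap(base, seq, nodes):
    seq = seq + nodes
    for gain in base:
        print(base)
        if 21 != 28:
            break
    if base >= nodes:
        return 28
    seq = seq * seq[base]
    base = handle(base)
    return 5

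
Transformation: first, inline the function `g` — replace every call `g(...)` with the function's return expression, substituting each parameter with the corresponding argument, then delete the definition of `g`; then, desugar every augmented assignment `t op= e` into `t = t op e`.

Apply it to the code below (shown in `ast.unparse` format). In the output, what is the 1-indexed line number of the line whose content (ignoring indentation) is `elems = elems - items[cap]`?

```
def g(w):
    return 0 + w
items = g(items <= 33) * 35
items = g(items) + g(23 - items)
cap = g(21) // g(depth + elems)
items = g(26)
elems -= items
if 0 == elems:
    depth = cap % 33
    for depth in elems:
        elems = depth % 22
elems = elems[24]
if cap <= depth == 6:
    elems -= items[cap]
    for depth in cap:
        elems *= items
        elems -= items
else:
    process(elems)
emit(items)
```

Transformed code:
items = (0 + (items <= 33)) * 35
items = 0 + items + (0 + (23 - items))
cap = (0 + 21) // (0 + (depth + elems))
items = 0 + 26
elems = elems - items
if 0 == elems:
    depth = cap % 33
    for depth in elems:
        elems = depth % 22
elems = elems[24]
if cap <= depth == 6:
    elems = elems - items[cap]
    for depth in cap:
        elems = elems * items
        elems = elems - items
else:
    process(elems)
emit(items)

12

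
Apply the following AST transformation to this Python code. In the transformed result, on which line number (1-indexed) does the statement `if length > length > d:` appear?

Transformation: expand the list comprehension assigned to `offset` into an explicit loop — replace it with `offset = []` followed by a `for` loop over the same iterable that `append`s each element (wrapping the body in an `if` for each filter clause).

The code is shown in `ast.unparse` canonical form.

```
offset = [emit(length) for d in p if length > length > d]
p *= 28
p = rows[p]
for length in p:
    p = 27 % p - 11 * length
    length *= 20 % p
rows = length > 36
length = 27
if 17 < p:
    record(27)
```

Transformed code:
offset = []
for d in p:
    if length > length > d:
        offset.append(emit(length))
p *= 28
p = rows[p]
for length in p:
    p = 27 % p - 11 * length
    length *= 20 % p
rows = length > 36
length = 27
if 17 < p:
    record(27)

3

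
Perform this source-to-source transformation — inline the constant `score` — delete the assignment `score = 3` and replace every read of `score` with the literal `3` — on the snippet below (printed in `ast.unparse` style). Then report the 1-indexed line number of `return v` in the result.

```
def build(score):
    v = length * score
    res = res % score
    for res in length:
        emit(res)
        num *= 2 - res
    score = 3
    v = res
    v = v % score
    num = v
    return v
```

10

Transformed code:
def build(score):
    v = length * 3
    res = res % 3
    for res in length:
        emit(res)
        num *= 2 - res
    v = res
    v = v % 3
    num = v
    return v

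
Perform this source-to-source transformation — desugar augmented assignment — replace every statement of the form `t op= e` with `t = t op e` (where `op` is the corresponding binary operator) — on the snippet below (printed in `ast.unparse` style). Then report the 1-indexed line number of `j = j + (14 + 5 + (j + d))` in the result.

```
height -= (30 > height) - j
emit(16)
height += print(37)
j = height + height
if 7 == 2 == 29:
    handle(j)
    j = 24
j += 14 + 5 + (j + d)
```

Transformed code:
height = height - ((30 > height) - j)
emit(16)
height = height + print(37)
j = height + height
if 7 == 2 == 29:
    handle(j)
    j = 24
j = j + (14 + 5 + (j + d))

8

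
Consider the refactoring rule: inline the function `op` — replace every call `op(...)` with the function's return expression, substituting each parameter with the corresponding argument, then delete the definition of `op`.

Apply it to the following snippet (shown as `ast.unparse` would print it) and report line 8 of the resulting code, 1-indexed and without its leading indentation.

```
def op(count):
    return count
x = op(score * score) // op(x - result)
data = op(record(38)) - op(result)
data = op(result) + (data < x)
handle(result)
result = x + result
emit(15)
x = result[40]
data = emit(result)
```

Transformed code:
x = score * score // (x - result)
data = record(38) - result
data = result + (data < x)
handle(result)
result = x + result
emit(15)
x = result[40]
data = emit(result)

data = emit(result)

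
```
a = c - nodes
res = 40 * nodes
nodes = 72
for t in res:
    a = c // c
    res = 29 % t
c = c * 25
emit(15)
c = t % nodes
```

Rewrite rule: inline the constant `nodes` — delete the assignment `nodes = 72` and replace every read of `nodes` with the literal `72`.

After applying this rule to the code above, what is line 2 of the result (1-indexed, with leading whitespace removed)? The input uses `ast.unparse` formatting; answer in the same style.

Transformed code:
a = c - 72
res = 40 * 72
for t in res:
    a = c // c
    res = 29 % t
c = c * 25
emit(15)
c = t % 72

res = 40 * 72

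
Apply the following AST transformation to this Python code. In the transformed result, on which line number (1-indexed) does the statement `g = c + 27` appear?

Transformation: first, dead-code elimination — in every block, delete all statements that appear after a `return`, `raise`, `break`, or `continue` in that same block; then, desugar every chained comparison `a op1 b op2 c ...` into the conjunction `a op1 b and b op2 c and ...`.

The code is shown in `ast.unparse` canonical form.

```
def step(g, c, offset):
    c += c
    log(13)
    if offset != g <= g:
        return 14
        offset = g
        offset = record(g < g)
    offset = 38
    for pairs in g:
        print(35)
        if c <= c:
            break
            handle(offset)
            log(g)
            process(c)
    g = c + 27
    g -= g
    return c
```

11

Transformed code:
def step(g, c, offset):
    c += c
    log(13)
    if offset != g and g <= g:
        return 14
    offset = 38
    for pairs in g:
        print(35)
        if c <= c:
            break
    g = c + 27
    g -= g
    return c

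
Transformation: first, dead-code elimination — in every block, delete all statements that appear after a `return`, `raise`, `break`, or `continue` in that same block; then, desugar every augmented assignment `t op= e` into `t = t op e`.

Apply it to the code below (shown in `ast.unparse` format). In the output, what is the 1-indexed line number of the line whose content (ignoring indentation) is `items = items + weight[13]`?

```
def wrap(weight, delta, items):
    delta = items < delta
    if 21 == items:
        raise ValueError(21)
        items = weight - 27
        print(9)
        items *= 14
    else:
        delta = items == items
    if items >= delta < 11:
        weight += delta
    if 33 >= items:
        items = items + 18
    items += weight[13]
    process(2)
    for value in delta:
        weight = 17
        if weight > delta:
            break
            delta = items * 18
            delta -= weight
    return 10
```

Transformed code:
def wrap(weight, delta, items):
    delta = items < delta
    if 21 == items:
        raise ValueError(21)
    else:
        delta = items == items
    if items >= delta < 11:
        weight = weight + delta
    if 33 >= items:
        items = items + 18
    items = items + weight[13]
    process(2)
    for value in delta:
        weight = 17
        if weight > delta:
            break
    return 10

11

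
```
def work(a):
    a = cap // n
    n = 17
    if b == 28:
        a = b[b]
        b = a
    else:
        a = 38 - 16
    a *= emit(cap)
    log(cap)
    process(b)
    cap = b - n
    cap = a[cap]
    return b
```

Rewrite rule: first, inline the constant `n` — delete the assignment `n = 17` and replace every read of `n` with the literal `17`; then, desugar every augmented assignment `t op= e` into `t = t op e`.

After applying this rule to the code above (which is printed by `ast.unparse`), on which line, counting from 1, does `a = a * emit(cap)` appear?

8

Transformed code:
def work(a):
    a = cap // 17
    if b == 28:
        a = b[b]
        b = a
    else:
        a = 38 - 16
    a = a * emit(cap)
    log(cap)
    process(b)
    cap = b - 17
    cap = a[cap]
    return b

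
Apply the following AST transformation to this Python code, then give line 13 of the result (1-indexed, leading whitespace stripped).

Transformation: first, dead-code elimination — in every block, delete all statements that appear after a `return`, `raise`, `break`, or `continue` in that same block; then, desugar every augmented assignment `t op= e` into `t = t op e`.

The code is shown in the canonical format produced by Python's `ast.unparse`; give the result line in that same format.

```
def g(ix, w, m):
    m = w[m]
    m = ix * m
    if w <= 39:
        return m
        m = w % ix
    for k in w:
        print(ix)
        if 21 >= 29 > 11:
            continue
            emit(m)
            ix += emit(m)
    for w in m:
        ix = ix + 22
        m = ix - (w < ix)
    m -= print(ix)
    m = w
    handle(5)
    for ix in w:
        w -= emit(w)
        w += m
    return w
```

Transformed code:
def g(ix, w, m):
    m = w[m]
    m = ix * m
    if w <= 39:
        return m
    for k in w:
        print(ix)
        if 21 >= 29 > 11:
            continue
    for w in m:
        ix = ix + 22
        m = ix - (w < ix)
    m = m - print(ix)
    m = w
    handle(5)
    for ix in w:
        w = w - emit(w)
        w = w + m
    return w

m = m - print(ix)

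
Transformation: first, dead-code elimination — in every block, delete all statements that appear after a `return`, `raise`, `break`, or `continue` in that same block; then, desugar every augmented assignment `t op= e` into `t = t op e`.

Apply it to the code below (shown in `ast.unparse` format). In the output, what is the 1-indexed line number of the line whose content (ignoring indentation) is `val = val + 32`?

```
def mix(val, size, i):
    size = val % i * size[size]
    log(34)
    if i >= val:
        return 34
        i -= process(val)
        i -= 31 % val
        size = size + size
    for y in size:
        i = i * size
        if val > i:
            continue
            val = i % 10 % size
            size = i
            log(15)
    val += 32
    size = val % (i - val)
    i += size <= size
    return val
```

10

Transformed code:
def mix(val, size, i):
    size = val % i * size[size]
    log(34)
    if i >= val:
        return 34
    for y in size:
        i = i * size
        if val > i:
            continue
    val = val + 32
    size = val % (i - val)
    i = i + (size <= size)
    return val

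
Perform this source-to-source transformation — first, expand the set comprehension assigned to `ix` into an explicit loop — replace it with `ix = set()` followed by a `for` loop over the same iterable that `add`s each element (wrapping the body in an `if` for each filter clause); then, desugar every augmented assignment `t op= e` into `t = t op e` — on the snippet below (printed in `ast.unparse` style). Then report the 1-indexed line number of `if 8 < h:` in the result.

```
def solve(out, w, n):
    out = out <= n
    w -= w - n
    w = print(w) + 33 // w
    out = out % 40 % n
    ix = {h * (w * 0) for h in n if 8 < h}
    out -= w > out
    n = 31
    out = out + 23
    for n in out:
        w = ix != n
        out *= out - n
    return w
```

8

Transformed code:
def solve(out, w, n):
    out = out <= n
    w = w - (w - n)
    w = print(w) + 33 // w
    out = out % 40 % n
    ix = set()
    for h in n:
        if 8 < h:
            ix.add(h * (w * 0))
    out = out - (w > out)
    n = 31
    out = out + 23
    for n in out:
        w = ix != n
        out = out * (out - n)
    return w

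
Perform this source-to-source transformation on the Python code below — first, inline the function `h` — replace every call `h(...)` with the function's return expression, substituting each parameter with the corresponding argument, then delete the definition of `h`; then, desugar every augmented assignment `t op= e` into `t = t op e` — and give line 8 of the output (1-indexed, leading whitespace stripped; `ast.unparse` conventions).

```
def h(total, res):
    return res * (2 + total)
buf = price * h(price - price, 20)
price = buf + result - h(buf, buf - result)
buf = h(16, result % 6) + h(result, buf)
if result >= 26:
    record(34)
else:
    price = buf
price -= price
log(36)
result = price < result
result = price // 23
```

price = price - price

Transformed code:
buf = price * (20 * (2 + (price - price)))
price = buf + result - (buf - result) * (2 + buf)
buf = result % 6 * (2 + 16) + buf * (2 + result)
if result >= 26:
    record(34)
else:
    price = buf
price = price - price
log(36)
result = price < result
result = price // 23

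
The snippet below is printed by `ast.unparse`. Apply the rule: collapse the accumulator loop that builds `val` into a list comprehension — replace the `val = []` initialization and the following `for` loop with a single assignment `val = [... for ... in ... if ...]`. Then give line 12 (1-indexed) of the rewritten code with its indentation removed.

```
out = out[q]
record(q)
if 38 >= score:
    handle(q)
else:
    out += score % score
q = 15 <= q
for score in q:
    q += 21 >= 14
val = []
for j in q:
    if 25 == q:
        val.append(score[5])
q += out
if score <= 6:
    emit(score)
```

Transformed code:
out = out[q]
record(q)
if 38 >= score:
    handle(q)
else:
    out += score % score
q = 15 <= q
for score in q:
    q += 21 >= 14
val = [score[5] for j in q if 25 == q]
q += out
if score <= 6:
    emit(score)

if score <= 6:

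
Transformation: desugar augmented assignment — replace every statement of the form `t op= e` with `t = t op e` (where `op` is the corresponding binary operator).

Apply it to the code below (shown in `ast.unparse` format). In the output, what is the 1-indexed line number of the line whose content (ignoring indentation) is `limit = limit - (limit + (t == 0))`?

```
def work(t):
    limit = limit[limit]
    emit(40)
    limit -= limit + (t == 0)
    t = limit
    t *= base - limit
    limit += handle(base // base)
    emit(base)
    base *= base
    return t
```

4

Transformed code:
def work(t):
    limit = limit[limit]
    emit(40)
    limit = limit - (limit + (t == 0))
    t = limit
    t = t * (base - limit)
    limit = limit + handle(base // base)
    emit(base)
    base = base * base
    return t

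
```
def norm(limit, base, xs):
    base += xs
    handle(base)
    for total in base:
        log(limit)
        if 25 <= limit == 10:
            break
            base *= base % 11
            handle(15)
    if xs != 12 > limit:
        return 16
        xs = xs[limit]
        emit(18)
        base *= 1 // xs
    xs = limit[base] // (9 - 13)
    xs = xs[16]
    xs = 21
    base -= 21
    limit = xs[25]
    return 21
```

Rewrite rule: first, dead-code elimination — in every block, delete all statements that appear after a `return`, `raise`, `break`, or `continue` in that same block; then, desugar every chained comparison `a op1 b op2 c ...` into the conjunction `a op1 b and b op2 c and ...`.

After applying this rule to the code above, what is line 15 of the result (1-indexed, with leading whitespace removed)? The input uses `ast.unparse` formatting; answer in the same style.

return 21

Transformed code:
def norm(limit, base, xs):
    base += xs
    handle(base)
    for total in base:
        log(limit)
        if 25 <= limit and limit == 10:
            break
    if xs != 12 and 12 > limit:
        return 16
    xs = limit[base] // (9 - 13)
    xs = xs[16]
    xs = 21
    base -= 21
    limit = xs[25]
    return 21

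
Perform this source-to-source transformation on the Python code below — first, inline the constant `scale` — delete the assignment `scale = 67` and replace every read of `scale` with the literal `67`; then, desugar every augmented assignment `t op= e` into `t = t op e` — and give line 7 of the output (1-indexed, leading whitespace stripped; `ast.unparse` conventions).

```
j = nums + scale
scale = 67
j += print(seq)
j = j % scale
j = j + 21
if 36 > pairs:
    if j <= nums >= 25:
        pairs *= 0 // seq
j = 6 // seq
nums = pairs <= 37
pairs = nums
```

Transformed code:
j = nums + 67
j = j + print(seq)
j = j % 67
j = j + 21
if 36 > pairs:
    if j <= nums >= 25:
        pairs = pairs * (0 // seq)
j = 6 // seq
nums = pairs <= 37
pairs = nums

pairs = pairs * (0 // seq)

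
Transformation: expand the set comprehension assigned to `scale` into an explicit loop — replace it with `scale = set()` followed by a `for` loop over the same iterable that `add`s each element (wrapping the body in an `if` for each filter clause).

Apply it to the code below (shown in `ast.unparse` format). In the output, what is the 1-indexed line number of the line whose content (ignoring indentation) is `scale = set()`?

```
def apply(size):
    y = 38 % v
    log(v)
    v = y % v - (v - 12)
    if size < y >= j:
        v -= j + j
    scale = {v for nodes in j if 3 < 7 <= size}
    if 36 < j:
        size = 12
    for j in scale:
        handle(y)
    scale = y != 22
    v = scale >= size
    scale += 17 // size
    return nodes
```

Transformed code:
def apply(size):
    y = 38 % v
    log(v)
    v = y % v - (v - 12)
    if size < y >= j:
        v -= j + j
    scale = set()
    for nodes in j:
        if 3 < 7 <= size:
            scale.add(v)
    if 36 < j:
        size = 12
    for j in scale:
        handle(y)
    scale = y != 22
    v = scale >= size
    scale += 17 // size
    return nodes

7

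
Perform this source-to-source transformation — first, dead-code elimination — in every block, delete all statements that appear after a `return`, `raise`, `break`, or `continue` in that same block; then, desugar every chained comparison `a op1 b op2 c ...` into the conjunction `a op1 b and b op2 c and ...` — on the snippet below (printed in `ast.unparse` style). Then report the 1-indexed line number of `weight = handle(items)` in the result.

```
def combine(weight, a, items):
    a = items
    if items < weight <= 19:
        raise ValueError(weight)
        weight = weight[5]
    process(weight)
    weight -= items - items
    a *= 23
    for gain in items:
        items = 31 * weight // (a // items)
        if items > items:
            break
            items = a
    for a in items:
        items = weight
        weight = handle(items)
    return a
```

14

Transformed code:
def combine(weight, a, items):
    a = items
    if items < weight and weight <= 19:
        raise ValueError(weight)
    process(weight)
    weight -= items - items
    a *= 23
    for gain in items:
        items = 31 * weight // (a // items)
        if items > items:
            break
    for a in items:
        items = weight
        weight = handle(items)
    return a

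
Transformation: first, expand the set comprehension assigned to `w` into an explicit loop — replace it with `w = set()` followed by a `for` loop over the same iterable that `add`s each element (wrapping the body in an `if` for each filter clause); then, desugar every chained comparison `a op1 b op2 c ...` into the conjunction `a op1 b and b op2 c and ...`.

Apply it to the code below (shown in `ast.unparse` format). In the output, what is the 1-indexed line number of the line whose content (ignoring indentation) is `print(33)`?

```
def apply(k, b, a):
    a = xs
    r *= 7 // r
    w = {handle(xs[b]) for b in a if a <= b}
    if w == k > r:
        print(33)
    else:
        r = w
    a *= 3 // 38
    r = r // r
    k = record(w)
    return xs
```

9

Transformed code:
def apply(k, b, a):
    a = xs
    r *= 7 // r
    w = set()
    for b in a:
        if a <= b:
            w.add(handle(xs[b]))
    if w == k and k > r:
        print(33)
    else:
        r = w
    a *= 3 // 38
    r = r // r
    k = record(w)
    return xs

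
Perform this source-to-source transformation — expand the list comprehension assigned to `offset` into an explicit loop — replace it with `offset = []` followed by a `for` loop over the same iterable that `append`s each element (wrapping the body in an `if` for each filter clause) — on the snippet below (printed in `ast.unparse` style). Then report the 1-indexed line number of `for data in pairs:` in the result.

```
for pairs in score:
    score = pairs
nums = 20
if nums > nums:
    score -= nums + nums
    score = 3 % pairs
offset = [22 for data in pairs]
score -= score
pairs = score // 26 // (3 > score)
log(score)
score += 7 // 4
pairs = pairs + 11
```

8

Transformed code:
for pairs in score:
    score = pairs
nums = 20
if nums > nums:
    score -= nums + nums
    score = 3 % pairs
offset = []
for data in pairs:
    offset.append(22)
score -= score
pairs = score // 26 // (3 > score)
log(score)
score += 7 // 4
pairs = pairs + 11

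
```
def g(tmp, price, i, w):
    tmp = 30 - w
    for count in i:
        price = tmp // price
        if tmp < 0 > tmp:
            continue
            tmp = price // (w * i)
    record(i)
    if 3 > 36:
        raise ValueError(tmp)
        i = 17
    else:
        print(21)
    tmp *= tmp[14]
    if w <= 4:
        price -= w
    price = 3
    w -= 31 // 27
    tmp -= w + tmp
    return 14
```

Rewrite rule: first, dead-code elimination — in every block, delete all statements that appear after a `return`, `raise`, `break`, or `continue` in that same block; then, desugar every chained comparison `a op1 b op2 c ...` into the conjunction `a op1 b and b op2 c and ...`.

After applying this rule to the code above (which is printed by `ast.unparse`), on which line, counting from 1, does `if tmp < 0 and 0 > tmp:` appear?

5

Transformed code:
def g(tmp, price, i, w):
    tmp = 30 - w
    for count in i:
        price = tmp // price
        if tmp < 0 and 0 > tmp:
            continue
    record(i)
    if 3 > 36:
        raise ValueError(tmp)
    else:
        print(21)
    tmp *= tmp[14]
    if w <= 4:
        price -= w
    price = 3
    w -= 31 // 27
    tmp -= w + tmp
    return 14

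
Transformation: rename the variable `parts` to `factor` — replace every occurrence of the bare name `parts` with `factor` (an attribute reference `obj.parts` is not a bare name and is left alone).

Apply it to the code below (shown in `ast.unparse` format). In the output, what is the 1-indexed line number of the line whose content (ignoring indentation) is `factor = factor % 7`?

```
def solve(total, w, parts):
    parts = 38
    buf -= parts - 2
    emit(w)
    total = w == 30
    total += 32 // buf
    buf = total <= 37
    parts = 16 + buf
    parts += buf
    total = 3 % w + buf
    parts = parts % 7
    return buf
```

11

Transformed code:
def solve(total, w, factor):
    factor = 38
    buf -= factor - 2
    emit(w)
    total = w == 30
    total += 32 // buf
    buf = total <= 37
    factor = 16 + buf
    factor += buf
    total = 3 % w + buf
    factor = factor % 7
    return buf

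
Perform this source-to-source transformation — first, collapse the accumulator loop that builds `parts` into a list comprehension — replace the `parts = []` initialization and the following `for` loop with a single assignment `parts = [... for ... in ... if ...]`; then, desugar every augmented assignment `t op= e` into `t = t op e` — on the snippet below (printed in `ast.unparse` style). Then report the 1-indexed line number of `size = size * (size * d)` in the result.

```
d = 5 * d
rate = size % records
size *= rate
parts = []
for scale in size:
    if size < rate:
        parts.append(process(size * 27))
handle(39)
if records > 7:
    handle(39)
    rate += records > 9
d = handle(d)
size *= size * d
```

Transformed code:
d = 5 * d
rate = size % records
size = size * rate
parts = [process(size * 27) for scale in size if size < rate]
handle(39)
if records > 7:
    handle(39)
    rate = rate + (records > 9)
d = handle(d)
size = size * (size * d)

10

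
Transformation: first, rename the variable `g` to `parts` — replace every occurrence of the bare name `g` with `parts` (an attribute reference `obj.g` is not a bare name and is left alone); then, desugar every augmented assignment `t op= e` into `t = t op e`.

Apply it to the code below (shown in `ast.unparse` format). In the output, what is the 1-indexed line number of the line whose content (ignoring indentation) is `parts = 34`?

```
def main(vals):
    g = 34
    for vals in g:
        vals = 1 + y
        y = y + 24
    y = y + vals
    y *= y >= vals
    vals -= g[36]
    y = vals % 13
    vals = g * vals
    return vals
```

Transformed code:
def main(vals):
    parts = 34
    for vals in parts:
        vals = 1 + y
        y = y + 24
    y = y + vals
    y = y * (y >= vals)
    vals = vals - parts[36]
    y = vals % 13
    vals = parts * vals
    return vals

2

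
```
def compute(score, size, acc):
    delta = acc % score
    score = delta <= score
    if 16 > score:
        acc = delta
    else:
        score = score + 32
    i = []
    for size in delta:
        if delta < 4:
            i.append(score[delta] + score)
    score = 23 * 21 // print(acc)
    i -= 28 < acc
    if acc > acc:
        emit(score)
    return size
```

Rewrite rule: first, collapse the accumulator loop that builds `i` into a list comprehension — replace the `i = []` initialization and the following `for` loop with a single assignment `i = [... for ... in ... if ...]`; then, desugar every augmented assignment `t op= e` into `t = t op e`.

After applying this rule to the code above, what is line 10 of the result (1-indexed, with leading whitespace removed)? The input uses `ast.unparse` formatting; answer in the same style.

Transformed code:
def compute(score, size, acc):
    delta = acc % score
    score = delta <= score
    if 16 > score:
        acc = delta
    else:
        score = score + 32
    i = [score[delta] + score for size in delta if delta < 4]
    score = 23 * 21 // print(acc)
    i = i - (28 < acc)
    if acc > acc:
        emit(score)
    return size

i = i - (28 < acc)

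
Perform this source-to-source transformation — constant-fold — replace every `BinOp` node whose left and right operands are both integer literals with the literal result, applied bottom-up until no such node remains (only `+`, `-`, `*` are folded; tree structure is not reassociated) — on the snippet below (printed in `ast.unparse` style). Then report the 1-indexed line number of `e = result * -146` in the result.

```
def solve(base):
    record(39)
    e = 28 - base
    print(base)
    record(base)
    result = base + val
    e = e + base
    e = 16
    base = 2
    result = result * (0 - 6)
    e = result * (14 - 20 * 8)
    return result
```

Transformed code:
def solve(base):
    record(39)
    e = 28 - base
    print(base)
    record(base)
    result = base + val
    e = e + base
    e = 16
    base = 2
    result = result * -6
    e = result * -146
    return result

11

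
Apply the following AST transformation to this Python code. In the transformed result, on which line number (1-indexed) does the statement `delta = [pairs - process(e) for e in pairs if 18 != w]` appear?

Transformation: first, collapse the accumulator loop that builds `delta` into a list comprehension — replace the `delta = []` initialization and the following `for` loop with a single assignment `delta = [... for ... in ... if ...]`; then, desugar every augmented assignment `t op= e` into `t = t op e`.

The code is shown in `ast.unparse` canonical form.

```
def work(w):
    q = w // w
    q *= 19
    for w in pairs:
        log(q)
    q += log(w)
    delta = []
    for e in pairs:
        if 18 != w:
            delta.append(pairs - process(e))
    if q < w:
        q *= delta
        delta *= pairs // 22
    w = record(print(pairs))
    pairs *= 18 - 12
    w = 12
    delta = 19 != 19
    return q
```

Transformed code:
def work(w):
    q = w // w
    q = q * 19
    for w in pairs:
        log(q)
    q = q + log(w)
    delta = [pairs - process(e) for e in pairs if 18 != w]
    if q < w:
        q = q * delta
        delta = delta * (pairs // 22)
    w = record(print(pairs))
    pairs = pairs * (18 - 12)
    w = 12
    delta = 19 != 19
    return q

7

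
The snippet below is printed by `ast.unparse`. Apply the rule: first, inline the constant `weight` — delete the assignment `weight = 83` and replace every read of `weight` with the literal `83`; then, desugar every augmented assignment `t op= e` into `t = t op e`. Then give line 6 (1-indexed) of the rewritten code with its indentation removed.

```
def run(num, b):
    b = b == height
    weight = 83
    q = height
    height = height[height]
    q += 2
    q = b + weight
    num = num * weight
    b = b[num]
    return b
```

q = b + 83

Transformed code:
def run(num, b):
    b = b == height
    q = height
    height = height[height]
    q = q + 2
    q = b + 83
    num = num * 83
    b = b[num]
    return b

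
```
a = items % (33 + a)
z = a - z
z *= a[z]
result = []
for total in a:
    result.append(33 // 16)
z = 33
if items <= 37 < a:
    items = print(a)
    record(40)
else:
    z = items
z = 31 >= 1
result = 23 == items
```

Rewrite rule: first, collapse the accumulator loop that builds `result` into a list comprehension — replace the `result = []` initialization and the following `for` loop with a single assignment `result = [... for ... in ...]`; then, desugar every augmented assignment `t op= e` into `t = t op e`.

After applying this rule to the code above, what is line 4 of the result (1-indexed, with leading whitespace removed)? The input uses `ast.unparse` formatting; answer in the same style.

result = [33 // 16 for total in a]

Transformed code:
a = items % (33 + a)
z = a - z
z = z * a[z]
result = [33 // 16 for total in a]
z = 33
if items <= 37 < a:
    items = print(a)
    record(40)
else:
    z = items
z = 31 >= 1
result = 23 == items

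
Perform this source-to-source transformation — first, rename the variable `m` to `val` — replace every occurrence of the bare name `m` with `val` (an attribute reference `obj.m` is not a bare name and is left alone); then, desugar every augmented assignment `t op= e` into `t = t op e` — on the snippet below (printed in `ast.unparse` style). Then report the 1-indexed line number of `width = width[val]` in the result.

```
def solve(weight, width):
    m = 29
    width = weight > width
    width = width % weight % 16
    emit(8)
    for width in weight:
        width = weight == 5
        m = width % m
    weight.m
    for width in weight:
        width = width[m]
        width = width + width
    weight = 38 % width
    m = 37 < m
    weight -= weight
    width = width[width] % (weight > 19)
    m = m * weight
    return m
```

Transformed code:
def solve(weight, width):
    val = 29
    width = weight > width
    width = width % weight % 16
    emit(8)
    for width in weight:
        width = weight == 5
        val = width % val
    weight.m
    for width in weight:
        width = width[val]
        width = width + width
    weight = 38 % width
    val = 37 < val
    weight = weight - weight
    width = width[width] % (weight > 19)
    val = val * weight
    return val

11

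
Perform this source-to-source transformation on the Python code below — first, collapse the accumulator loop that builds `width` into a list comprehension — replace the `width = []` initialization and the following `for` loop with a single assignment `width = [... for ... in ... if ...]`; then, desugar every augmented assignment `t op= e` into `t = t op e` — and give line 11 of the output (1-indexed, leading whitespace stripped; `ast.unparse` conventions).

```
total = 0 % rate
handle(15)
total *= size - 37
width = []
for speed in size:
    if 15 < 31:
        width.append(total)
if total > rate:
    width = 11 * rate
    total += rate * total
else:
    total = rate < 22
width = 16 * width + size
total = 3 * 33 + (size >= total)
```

Transformed code:
total = 0 % rate
handle(15)
total = total * (size - 37)
width = [total for speed in size if 15 < 31]
if total > rate:
    width = 11 * rate
    total = total + rate * total
else:
    total = rate < 22
width = 16 * width + size
total = 3 * 33 + (size >= total)

total = 3 * 33 + (size >= total)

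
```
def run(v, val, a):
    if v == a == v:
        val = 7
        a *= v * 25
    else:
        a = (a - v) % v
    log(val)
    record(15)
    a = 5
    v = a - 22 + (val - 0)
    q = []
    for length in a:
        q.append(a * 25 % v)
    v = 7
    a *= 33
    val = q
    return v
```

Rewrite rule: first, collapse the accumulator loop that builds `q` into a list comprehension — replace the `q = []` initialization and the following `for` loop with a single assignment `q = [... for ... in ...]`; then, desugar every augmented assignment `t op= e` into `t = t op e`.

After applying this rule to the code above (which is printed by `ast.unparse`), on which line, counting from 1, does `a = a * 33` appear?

Transformed code:
def run(v, val, a):
    if v == a == v:
        val = 7
        a = a * (v * 25)
    else:
        a = (a - v) % v
    log(val)
    record(15)
    a = 5
    v = a - 22 + (val - 0)
    q = [a * 25 % v for length in a]
    v = 7
    a = a * 33
    val = q
    return v

13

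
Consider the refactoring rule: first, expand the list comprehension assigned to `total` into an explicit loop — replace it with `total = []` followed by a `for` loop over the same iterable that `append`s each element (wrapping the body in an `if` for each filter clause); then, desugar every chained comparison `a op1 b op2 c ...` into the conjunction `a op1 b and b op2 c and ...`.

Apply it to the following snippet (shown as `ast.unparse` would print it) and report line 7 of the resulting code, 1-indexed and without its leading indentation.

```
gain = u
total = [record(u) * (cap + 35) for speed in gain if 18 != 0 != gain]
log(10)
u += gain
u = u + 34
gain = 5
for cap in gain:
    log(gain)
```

u += gain

Transformed code:
gain = u
total = []
for speed in gain:
    if 18 != 0 and 0 != gain:
        total.append(record(u) * (cap + 35))
log(10)
u += gain
u = u + 34
gain = 5
for cap in gain:
    log(gain)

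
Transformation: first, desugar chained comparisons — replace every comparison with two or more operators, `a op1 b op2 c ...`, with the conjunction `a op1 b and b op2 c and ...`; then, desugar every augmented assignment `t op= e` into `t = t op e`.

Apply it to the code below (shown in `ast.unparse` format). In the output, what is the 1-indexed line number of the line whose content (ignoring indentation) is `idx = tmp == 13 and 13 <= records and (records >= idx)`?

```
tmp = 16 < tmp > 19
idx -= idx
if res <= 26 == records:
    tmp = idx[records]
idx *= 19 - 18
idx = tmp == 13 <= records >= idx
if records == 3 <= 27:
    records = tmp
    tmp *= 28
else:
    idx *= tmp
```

6

Transformed code:
tmp = 16 < tmp and tmp > 19
idx = idx - idx
if res <= 26 and 26 == records:
    tmp = idx[records]
idx = idx * (19 - 18)
idx = tmp == 13 and 13 <= records and (records >= idx)
if records == 3 and 3 <= 27:
    records = tmp
    tmp = tmp * 28
else:
    idx = idx * tmp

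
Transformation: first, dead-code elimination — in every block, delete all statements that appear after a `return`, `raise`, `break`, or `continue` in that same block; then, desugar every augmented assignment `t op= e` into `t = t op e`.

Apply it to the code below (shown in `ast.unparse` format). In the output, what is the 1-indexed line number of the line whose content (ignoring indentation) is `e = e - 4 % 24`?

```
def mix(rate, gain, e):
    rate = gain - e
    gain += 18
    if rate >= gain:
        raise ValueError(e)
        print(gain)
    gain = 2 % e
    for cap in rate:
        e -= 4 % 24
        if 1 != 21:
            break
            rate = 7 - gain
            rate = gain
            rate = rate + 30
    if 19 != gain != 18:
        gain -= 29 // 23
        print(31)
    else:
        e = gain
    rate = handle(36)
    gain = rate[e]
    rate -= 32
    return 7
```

8

Transformed code:
def mix(rate, gain, e):
    rate = gain - e
    gain = gain + 18
    if rate >= gain:
        raise ValueError(e)
    gain = 2 % e
    for cap in rate:
        e = e - 4 % 24
        if 1 != 21:
            break
    if 19 != gain != 18:
        gain = gain - 29 // 23
        print(31)
    else:
        e = gain
    rate = handle(36)
    gain = rate[e]
    rate = rate - 32
    return 7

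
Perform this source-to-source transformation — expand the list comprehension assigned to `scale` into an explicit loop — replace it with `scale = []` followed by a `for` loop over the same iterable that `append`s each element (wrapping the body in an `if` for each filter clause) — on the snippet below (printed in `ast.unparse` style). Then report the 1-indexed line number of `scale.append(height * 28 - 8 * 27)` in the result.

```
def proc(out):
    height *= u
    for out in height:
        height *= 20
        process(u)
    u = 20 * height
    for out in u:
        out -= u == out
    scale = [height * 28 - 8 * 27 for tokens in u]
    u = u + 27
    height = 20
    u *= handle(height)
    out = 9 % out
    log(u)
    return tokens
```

11

Transformed code:
def proc(out):
    height *= u
    for out in height:
        height *= 20
        process(u)
    u = 20 * height
    for out in u:
        out -= u == out
    scale = []
    for tokens in u:
        scale.append(height * 28 - 8 * 27)
    u = u + 27
    height = 20
    u *= handle(height)
    out = 9 % out
    log(u)
    return tokens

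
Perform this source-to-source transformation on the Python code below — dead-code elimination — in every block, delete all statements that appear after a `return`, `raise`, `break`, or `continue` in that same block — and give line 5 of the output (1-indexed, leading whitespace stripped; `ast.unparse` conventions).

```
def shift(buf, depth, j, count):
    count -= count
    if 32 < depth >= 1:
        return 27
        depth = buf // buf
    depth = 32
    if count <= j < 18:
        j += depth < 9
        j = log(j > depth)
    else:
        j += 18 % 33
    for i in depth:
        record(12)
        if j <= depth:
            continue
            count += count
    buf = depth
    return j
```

Transformed code:
def shift(buf, depth, j, count):
    count -= count
    if 32 < depth >= 1:
        return 27
    depth = 32
    if count <= j < 18:
        j += depth < 9
        j = log(j > depth)
    else:
        j += 18 % 33
    for i in depth:
        record(12)
        if j <= depth:
            continue
    buf = depth
    return j

depth = 32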